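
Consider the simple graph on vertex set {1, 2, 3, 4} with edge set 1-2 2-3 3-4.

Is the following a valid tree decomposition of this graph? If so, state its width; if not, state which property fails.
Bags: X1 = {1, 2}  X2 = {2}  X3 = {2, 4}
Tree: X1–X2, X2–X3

No — vertex 3 appears in no bag.

A tree decomposition must satisfy three properties: every vertex lies in some bag; for every edge, both endpoints lie together in some bag; and for every vertex, the bags containing it form a connected subtree. Here vertex 3 appears in no bag, so the decomposition is invalid.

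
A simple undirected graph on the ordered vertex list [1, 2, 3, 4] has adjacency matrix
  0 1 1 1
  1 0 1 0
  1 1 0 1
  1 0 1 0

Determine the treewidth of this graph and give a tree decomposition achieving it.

Treewidth 2.
One such decomposition:
Bags: B1 = {1, 2, 3}  B2 = {1, 3, 4}
Tree: B1–B2

Every bag has size at most 3, so the width is 3 − 1 = 2 and tw(G) ≤ 2. For the lower bound, the 3 vertices {1, 2, 3} are pairwise adjacent, and any tree decomposition puts a clique entirely inside one bag — forcing width ≥ 2. The upper and lower bounds meet at 2, so that is the treewidth.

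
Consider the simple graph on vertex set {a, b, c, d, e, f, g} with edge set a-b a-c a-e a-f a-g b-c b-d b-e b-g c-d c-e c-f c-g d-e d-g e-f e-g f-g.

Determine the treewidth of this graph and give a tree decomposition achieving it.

Treewidth 4.
One such decomposition:
Bags: B1 = {a, b, c, e, g}  B2 = {a, c, e, f, g}  B3 = {b, c, d, e, g}
Tree: B1–B2, B1–B3

The largest bag has 5 vertices, giving width 4; this decomposition certifies tw(G) ≤ 4. On the other hand G contains the 5-clique {a, c, e, f, g}. A clique must lie in a single bag of any decomposition, so no decomposition can have width below 4. Hence tw(G) = 4 exactly.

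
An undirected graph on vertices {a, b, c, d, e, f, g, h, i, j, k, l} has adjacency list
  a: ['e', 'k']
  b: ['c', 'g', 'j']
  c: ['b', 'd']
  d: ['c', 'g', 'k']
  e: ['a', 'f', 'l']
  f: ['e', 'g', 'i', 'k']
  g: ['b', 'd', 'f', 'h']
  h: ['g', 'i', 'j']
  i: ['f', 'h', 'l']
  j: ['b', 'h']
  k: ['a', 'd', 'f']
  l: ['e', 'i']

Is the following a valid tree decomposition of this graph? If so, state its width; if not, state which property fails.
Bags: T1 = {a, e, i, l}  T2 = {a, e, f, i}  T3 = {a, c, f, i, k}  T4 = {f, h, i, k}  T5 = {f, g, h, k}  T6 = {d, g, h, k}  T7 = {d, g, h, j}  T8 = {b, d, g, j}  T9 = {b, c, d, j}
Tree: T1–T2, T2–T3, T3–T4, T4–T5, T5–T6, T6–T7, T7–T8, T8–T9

No — bags containing vertex c are not connected in the tree.

A tree decomposition must satisfy three properties: every vertex lies in some bag; for every edge, both endpoints lie together in some bag; and for every vertex, the bags containing it form a connected subtree. Here bags containing vertex c are not connected in the tree, so the decomposition is invalid.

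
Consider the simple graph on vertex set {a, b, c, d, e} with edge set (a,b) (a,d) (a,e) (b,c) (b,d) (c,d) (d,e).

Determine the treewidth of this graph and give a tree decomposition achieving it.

Every bag has size at most 3, so the width is 3 − 1 = 2 and tw(G) ≤ 2. For the lower bound, the 3 vertices {b, c, d} are pairwise adjacent, and any tree decomposition puts a clique entirely inside one bag — forcing width ≥ 2. Therefore the treewidth is 2.

Treewidth 2.
Bags: B1 = {a, d, e}  B2 = {a, b, d}  B3 = {b, c, d}
Tree: B1–B2, B2–B3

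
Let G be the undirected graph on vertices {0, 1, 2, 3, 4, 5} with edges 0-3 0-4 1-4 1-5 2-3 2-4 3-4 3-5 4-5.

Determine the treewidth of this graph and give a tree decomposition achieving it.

Treewidth 2.
One optimal decomposition is:
Bags: B1 = {3, 4, 5}  B2 = {0, 3, 4}  B3 = {2, 3, 4}  B4 = {1, 4, 5}
Tree: B1–B2, B1–B3, B1–B4

The largest bag has 3 vertices, giving width 2; this decomposition certifies tw(G) ≤ 2. Conversely, {1, 4, 5} is a clique of size 3, and the vertices of any clique must share a bag in every tree decomposition; so some bag has ≥ 3 vertices and tw(G) ≥ 2. Combining the bounds, tw(G) = 2.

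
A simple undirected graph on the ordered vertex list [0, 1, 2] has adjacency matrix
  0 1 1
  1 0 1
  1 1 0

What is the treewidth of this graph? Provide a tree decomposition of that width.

A single bag containing all 3 vertices is trivially a valid decomposition of width 2. For the lower bound, the 3 vertices {0, 1, 2} are pairwise adjacent, and any tree decomposition puts a clique entirely inside one bag — forcing width ≥ 2. Hence tw(G) = 2 exactly.

Treewidth 2.
One optimal decomposition is:
Bags: B1 = {0, 1, 2}
Tree: (single bag)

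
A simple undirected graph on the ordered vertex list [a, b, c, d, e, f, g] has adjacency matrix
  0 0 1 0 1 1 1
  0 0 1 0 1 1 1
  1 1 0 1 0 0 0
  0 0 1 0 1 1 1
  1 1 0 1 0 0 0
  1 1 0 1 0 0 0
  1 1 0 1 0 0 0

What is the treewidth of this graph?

A width-3 tree decomposition is:
Bags: B1 = {a, b, c, d}  B2 = {a, b, d, e}  B3 = {a, b, d, g}  B4 = {a, b, d, f}
Tree: B1–B2, B2–B3, B3–B4
Each bag holds 4 vertices, so the decomposition has width 3, which upper-bounds the treewidth. For the lower bound: the 4 vertex sets {b,c}, {d,e}, {a}, {g} are disjoint, each induces a connected subgraph, and every pair is joined by at least one edge of G. Contracting each set to a single vertex therefore yields K_{4} as a minor, and since treewidth is minor-monotone, tw(G) ≥ tw(K_{4}) = 3. The upper and lower bounds meet at 3, so that is the treewidth.

3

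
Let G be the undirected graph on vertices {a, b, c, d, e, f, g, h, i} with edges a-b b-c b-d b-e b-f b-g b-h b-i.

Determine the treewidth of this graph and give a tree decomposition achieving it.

Each bag holds 2 vertices, so the decomposition has width 1, which upper-bounds the treewidth. Any graph with an edge has treewidth ≥ 1, and G has the edge b–f. Combining the bounds, tw(G) = 1.

Treewidth 1.
One such decomposition:
Bags: B1 = {b, f}  B2 = {a, b}  B3 = {b, i}  B4 = {b, e}  B5 = {b, d}  B6 = {b, c}  B7 = {b, g}  B8 = {b, h}
Tree: B1–B2, B2–B3, B3–B4, B4–B5, B5–B6, B2–B7, B7–B8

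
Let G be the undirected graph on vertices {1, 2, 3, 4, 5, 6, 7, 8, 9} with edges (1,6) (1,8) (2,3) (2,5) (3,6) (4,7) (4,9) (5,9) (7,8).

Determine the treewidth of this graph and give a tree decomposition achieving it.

Treewidth 2.
One optimal decomposition is:
Bags: B1 = {4, 5, 9}  B2 = {2, 4, 5}  B3 = {2, 3, 4}  B4 = {3, 4, 6}  B5 = {1, 4, 6}  B6 = {1, 4, 8}  B7 = {4, 7, 8}
Tree: B1–B2, B2–B3, B3–B4, B4–B5, B5–B6, B6–B7

The largest bag has 3 vertices, giving width 2; this decomposition certifies tw(G) ≤ 2. The edges 4–9–5–2–3–6–1–8–7–4 form a cycle, so G is not a tree and its treewidth is at least 2. The upper and lower bounds meet at 2, so that is the treewidth.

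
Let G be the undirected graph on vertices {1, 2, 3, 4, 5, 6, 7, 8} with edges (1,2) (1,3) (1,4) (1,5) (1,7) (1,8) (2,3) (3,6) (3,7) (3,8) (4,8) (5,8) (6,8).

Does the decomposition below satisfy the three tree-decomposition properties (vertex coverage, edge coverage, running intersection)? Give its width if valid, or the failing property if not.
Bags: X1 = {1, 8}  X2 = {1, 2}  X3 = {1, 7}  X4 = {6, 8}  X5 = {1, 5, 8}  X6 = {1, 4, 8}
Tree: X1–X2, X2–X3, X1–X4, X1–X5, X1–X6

A tree decomposition must satisfy three properties: every vertex lies in some bag; for every edge, both endpoints lie together in some bag; and for every vertex, the bags containing it form a connected subtree. Here vertex 3 appears in no bag, so the decomposition is invalid.

No — vertex 3 appears in no bag.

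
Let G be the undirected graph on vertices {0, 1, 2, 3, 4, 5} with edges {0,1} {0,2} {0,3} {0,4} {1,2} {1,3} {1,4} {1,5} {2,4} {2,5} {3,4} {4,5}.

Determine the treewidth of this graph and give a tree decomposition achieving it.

Treewidth 3.
One such decomposition:
Bags: B1 = {0, 1, 2, 4}  B2 = {0, 1, 3, 4}  B3 = {1, 2, 4, 5}
Tree: B1–B2, B1–B3

Every bag has size at most 4, so the width is 4 − 1 = 3 and tw(G) ≤ 3. Conversely, {0, 1, 2, 4} is a clique of size 4, and the vertices of any clique must share a bag in every tree decomposition; so some bag has ≥ 4 vertices and tw(G) ≥ 3. Therefore the treewidth is 3.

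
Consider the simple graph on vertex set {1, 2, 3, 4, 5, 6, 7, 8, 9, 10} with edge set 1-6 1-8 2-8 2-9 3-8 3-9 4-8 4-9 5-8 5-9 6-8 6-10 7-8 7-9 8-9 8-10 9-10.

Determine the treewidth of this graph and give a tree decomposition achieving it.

The largest bag has 3 vertices, giving width 2; this decomposition certifies tw(G) ≤ 2. On the other hand G contains the 3-clique {1, 6, 8}. A clique must lie in a single bag of any decomposition, so no decomposition can have width below 2. The upper and lower bounds meet at 2, so that is the treewidth.

Treewidth 2.
One such decomposition:
Bags: B1 = {4, 8, 9}  B2 = {8, 9, 10}  B3 = {6, 8, 10}  B4 = {2, 8, 9}  B5 = {7, 8, 9}  B6 = {1, 6, 8}  B7 = {3, 8, 9}  B8 = {5, 8, 9}
Tree: B1–B2, B2–B3, B1–B4, B4–B5, B3–B6, B1–B7, B4–B8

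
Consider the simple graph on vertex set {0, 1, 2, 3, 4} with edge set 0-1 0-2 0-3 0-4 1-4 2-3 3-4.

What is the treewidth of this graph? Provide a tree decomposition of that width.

Every bag has size at most 3, so the width is 3 − 1 = 2 and tw(G) ≤ 2. On the other hand G contains the 3-clique {0, 1, 4}. A clique must lie in a single bag of any decomposition, so no decomposition can have width below 2. Combining the bounds, tw(G) = 2.

Treewidth 2.
One optimal decomposition is:
Bags: B1 = {0, 3, 4}  B2 = {0, 1, 4}  B3 = {0, 2, 3}
Tree: B1–B2, B1–B3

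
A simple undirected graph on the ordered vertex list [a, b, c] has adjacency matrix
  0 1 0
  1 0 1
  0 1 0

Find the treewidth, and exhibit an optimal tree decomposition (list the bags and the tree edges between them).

Treewidth 1.
One such decomposition:
Bags: B1 = {b, c}  B2 = {a, b}
Tree: B1–B2

Each bag holds 2 vertices, so the decomposition has width 1, which upper-bounds the treewidth. Since G has at least one edge (e.g. c–b), it is not an edgeless graph, so tw(G) ≥ 1. Therefore the treewidth is 1.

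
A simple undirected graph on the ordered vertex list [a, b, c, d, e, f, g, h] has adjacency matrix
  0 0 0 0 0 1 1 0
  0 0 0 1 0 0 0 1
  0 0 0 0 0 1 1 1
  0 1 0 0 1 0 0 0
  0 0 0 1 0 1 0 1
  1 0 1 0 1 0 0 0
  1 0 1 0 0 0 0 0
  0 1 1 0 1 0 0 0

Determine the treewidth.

2

A width-2 tree decomposition is:
Bags: B1 = {a, c, g}  B2 = {a, c, f}  B3 = {c, f, h}  B4 = {e, f, h}  B5 = {b, e, h}  B6 = {b, d, e}
Tree: B1–B2, B2–B3, B3–B4, B4–B5, B5–B6
The largest bag has 3 vertices, giving width 2; this decomposition certifies tw(G) ≤ 2. For the lower bound, G contains the cycle g–a–f–c–g, so G is not a forest; only forests have treewidth ≤ 1, hence tw(G) ≥ 2. Hence tw(G) = 2 exactly.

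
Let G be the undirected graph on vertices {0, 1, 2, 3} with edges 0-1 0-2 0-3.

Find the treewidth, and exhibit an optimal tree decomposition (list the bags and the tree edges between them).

Treewidth 1.
One such decomposition:
Bags: B1 = {0, 1}  B2 = {0, 3}  B3 = {0, 2}
Tree: B1–B2, B1–B3

Every bag has size at most 2, so the width is 2 − 1 = 1 and tw(G) ≤ 1. Any graph with an edge has treewidth ≥ 1, and G has the edge 0–1. Therefore the treewidth is 1.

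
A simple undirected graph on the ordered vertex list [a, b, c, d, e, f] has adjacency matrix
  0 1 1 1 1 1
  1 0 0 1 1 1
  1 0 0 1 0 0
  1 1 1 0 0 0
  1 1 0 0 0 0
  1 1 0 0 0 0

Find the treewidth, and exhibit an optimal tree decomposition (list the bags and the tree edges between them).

The largest bag has 3 vertices, giving width 2; this decomposition certifies tw(G) ≤ 2. On the other hand G contains the 3-clique {a, c, d}. A clique must lie in a single bag of any decomposition, so no decomposition can have width below 2. The upper and lower bounds meet at 2, so that is the treewidth.

Treewidth 2.
Bags: B1 = {a, b, e}  B2 = {a, b, d}  B3 = {a, b, f}  B4 = {a, c, d}
Tree: B1–B2, B2–B3, B2–B4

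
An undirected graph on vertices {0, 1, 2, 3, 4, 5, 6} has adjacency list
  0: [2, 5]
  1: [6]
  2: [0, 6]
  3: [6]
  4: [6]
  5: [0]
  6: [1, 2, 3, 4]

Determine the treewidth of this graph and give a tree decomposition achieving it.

Treewidth 1.
One such decomposition:
Bags: B1 = {3, 6}  B2 = {1, 6}  B3 = {4, 6}  B4 = {2, 6}  B5 = {0, 2}  B6 = {0, 5}
Tree: B1–B2, B2–B3, B3–B4, B4–B5, B5–B6

Every bag has size at most 2, so the width is 2 − 1 = 1 and tw(G) ≤ 1. Any graph with an edge has treewidth ≥ 1, and G has the edge 6–3. Combining the bounds, tw(G) = 1.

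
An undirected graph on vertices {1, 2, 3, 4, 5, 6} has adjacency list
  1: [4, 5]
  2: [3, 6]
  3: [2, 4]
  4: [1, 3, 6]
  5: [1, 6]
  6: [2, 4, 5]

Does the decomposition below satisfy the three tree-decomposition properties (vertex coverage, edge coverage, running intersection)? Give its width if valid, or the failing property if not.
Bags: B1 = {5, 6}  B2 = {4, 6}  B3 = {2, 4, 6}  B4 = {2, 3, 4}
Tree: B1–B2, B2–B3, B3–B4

A tree decomposition must satisfy three properties: every vertex lies in some bag; for every edge, both endpoints lie together in some bag; and for every vertex, the bags containing it form a connected subtree. Here vertex 1 appears in no bag, so the decomposition is invalid.

No — vertex 1 appears in no bag.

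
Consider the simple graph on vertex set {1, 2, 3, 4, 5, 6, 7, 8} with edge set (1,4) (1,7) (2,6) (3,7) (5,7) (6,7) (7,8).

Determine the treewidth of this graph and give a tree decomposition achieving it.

Treewidth 1.
Bags: B1 = {1, 7}  B2 = {5, 7}  B3 = {1, 4}  B4 = {6, 7}  B5 = {2, 6}  B6 = {7, 8}  B7 = {3, 7}
Tree: B1–B2, B1–B3, B2–B4, B4–B5, B1–B6, B4–B7

Every bag has size at most 2, so the width is 2 − 1 = 1 and tw(G) ≤ 1. G has an edge, so its treewidth is at least 1. Therefore the treewidth is 1.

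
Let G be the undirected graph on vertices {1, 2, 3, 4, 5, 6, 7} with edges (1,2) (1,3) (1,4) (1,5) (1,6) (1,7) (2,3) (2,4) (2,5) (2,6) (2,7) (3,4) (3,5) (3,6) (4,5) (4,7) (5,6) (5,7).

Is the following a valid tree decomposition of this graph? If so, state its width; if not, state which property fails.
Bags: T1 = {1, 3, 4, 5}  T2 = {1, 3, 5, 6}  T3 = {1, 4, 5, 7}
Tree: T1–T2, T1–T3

A tree decomposition must satisfy three properties: every vertex lies in some bag; for every edge, both endpoints lie together in some bag; and for every vertex, the bags containing it form a connected subtree. Here vertex 2 appears in no bag, so the decomposition is invalid.

No — vertex 2 appears in no bag.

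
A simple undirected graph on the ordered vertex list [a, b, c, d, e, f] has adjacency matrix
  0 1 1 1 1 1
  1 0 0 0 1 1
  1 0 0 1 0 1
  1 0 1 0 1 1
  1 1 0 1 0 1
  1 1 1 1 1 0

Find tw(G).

A width-3 tree decomposition is:
Bags: B1 = {a, d, e, f}  B2 = {a, c, d, f}  B3 = {a, b, e, f}
Tree: B1–B2, B1–B3
Every bag has size at most 4, so the width is 4 − 1 = 3 and tw(G) ≤ 3. For the lower bound, the 4 vertices {a, d, e, f} are pairwise adjacent, and any tree decomposition puts a clique entirely inside one bag — forcing width ≥ 3. Therefore the treewidth is 3.

3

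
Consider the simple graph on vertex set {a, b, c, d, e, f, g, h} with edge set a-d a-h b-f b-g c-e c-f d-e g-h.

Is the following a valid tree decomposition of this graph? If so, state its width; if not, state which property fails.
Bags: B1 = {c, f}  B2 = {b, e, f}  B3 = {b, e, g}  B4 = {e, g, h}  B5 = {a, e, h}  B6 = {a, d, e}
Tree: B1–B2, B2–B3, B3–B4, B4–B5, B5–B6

No — edge (e,c) lies in no bag.

A tree decomposition must satisfy three properties: every vertex lies in some bag; for every edge, both endpoints lie together in some bag; and for every vertex, the bags containing it form a connected subtree. Here edge (e,c) lies in no bag, so the decomposition is invalid.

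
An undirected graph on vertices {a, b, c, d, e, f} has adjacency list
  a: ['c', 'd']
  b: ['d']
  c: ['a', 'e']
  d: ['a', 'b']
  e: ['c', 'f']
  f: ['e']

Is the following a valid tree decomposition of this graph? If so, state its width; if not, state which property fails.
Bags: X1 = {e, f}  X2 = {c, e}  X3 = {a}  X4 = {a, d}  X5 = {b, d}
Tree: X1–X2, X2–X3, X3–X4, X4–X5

No — edge (c,a) lies in no bag.

A tree decomposition must satisfy three properties: every vertex lies in some bag; for every edge, both endpoints lie together in some bag; and for every vertex, the bags containing it form a connected subtree. Here edge (c,a) lies in no bag, so the decomposition is invalid.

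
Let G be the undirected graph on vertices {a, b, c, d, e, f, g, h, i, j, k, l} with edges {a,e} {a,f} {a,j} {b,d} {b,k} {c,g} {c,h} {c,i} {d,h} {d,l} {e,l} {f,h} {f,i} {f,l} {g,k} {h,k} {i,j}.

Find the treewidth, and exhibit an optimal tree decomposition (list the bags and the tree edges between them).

Treewidth 3.
One such decomposition:
Bags: B1 = {a, e, i, j}  B2 = {a, e, f, i}  B3 = {e, f, i, l}  B4 = {c, f, i, l}  B5 = {c, f, h, l}  B6 = {c, d, h, l}  B7 = {c, d, g, h}  B8 = {d, g, h, k}  B9 = {b, d, g, k}
Tree: B1–B2, B2–B3, B3–B4, B4–B5, B5–B6, B6–B7, B7–B8, B8–B9

Every bag has size at most 4, so the width is 4 − 1 = 3 and tw(G) ≤ 3. For the lower bound: the 4 vertex sets {a,e,j}, {i}, {f}, {c,d,h,l} are disjoint, each induces a connected subgraph, and every pair is joined by at least one edge of G. Contracting each set to a single vertex therefore yields K_{4} as a minor, and since treewidth is minor-monotone, tw(G) ≥ tw(K_{4}) = 3. Combining the bounds, tw(G) = 3.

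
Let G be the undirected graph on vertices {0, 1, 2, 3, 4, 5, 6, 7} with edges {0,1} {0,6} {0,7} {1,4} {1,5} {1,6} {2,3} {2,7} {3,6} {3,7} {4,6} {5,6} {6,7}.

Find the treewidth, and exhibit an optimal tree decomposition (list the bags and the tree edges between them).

Treewidth 2.
Bags: B1 = {0, 6, 7}  B2 = {0, 1, 6}  B3 = {1, 5, 6}  B4 = {1, 4, 6}  B5 = {3, 6, 7}  B6 = {2, 3, 7}
Tree: B1–B2, B2–B3, B3–B4, B1–B5, B5–B6

Every bag has size at most 3, so the width is 3 − 1 = 2 and tw(G) ≤ 2. For the lower bound, the 3 vertices {2, 3, 7} are pairwise adjacent, and any tree decomposition puts a clique entirely inside one bag — forcing width ≥ 2. The upper and lower bounds meet at 2, so that is the treewidth.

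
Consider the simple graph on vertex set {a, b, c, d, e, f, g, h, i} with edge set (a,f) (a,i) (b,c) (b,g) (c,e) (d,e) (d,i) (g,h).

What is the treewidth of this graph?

A width-1 tree decomposition is:
Bags: B1 = {g, h}  B2 = {b, g}  B3 = {b, c}  B4 = {c, e}  B5 = {d, e}  B6 = {d, i}  B7 = {a, i}  B8 = {a, f}
Tree: B1–B2, B2–B3, B3–B4, B4–B5, B5–B6, B6–B7, B7–B8
Each bag holds 2 vertices, so the decomposition has width 1, which upper-bounds the treewidth. G has an edge, so its treewidth is at least 1. Hence tw(G) = 1 exactly.

1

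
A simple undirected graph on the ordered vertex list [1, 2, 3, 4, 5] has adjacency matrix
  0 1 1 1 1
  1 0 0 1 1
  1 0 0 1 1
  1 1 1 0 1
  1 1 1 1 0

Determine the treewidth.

A width-3 tree decomposition is:
Bags: B1 = {1, 2, 4, 5}  B2 = {1, 3, 4, 5}
Tree: B1–B2
The largest bag has 4 vertices, giving width 3; this decomposition certifies tw(G) ≤ 3. For the lower bound, the 4 vertices {1, 2, 4, 5} are pairwise adjacent, and any tree decomposition puts a clique entirely inside one bag — forcing width ≥ 3. Hence tw(G) = 3 exactly.

3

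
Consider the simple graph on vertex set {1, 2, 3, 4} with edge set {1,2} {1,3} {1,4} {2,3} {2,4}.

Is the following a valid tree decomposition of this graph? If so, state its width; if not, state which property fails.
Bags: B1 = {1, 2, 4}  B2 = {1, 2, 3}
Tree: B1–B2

Checking the three conditions: (i) the bags cover all of {1, 2, 3, 4}; (ii) for each edge, some bag contains both endpoints; (iii) the bags containing any fixed vertex form a subtree. All hold, so the decomposition is valid with width 3 − 1 = 2.

Yes; width 2.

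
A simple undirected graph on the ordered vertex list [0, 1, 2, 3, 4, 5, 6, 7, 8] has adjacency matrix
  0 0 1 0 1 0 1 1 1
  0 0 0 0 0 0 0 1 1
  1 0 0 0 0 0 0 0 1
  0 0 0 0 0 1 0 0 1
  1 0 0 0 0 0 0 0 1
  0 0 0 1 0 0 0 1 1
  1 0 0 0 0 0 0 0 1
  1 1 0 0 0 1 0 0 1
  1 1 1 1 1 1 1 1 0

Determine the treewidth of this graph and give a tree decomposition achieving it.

Every bag has size at most 3, so the width is 3 − 1 = 2 and tw(G) ≤ 2. Conversely, {0, 2, 8} is a clique of size 3, and the vertices of any clique must share a bag in every tree decomposition; so some bag has ≥ 3 vertices and tw(G) ≥ 2. Therefore the treewidth is 2.

Treewidth 2.
Bags: B1 = {1, 7, 8}  B2 = {0, 7, 8}  B3 = {0, 2, 8}  B4 = {0, 4, 8}  B5 = {5, 7, 8}  B6 = {0, 6, 8}  B7 = {3, 5, 8}
Tree: B1–B2, B2–B3, B3–B4, B2–B5, B4–B6, B5–B7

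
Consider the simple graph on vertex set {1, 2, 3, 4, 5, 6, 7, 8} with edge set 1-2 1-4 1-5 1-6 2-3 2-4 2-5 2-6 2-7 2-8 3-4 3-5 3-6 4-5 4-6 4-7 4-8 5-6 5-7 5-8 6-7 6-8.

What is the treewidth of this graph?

A width-4 tree decomposition is:
Bags: B1 = {2, 3, 4, 5, 6}  B2 = {2, 4, 5, 6, 7}  B3 = {1, 2, 4, 5, 6}  B4 = {2, 4, 5, 6, 8}
Tree: B1–B2, B1–B3, B3–B4
Every bag has size at most 5, so the width is 5 − 1 = 4 and tw(G) ≤ 4. For the lower bound, the 5 vertices {2, 4, 5, 6, 8} are pairwise adjacent, and any tree decomposition puts a clique entirely inside one bag — forcing width ≥ 4. Therefore the treewidth is 4.

4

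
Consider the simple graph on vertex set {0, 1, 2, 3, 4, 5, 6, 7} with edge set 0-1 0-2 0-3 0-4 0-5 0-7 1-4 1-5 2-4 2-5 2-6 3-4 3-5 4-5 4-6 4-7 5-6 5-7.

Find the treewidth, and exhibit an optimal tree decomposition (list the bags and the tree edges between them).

The largest bag has 4 vertices, giving width 3; this decomposition certifies tw(G) ≤ 3. For the lower bound, the 4 vertices {0, 1, 4, 5} are pairwise adjacent, and any tree decomposition puts a clique entirely inside one bag — forcing width ≥ 3. Combining the bounds, tw(G) = 3.

Treewidth 3.
One such decomposition:
Bags: B1 = {0, 3, 4, 5}  B2 = {0, 1, 4, 5}  B3 = {0, 2, 4, 5}  B4 = {0, 4, 5, 7}  B5 = {2, 4, 5, 6}
Tree: B1–B2, B1–B3, B2–B4, B3–B5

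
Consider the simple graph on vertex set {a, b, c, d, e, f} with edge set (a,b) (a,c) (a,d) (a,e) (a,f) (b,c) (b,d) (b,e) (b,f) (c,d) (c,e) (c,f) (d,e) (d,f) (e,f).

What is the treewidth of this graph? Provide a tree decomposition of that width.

Treewidth 5.
One such decomposition:
Bags: B1 = {a, b, c, d, e, f}
Tree: (single bag)

With just one bag of size 6, the width is 6 − 1 = 5, so tw(G) ≤ 5. For the lower bound, the 6 vertices {a, b, c, d, e, f} are pairwise adjacent, and any tree decomposition puts a clique entirely inside one bag — forcing width ≥ 5. The upper and lower bounds meet at 5, so that is the treewidth.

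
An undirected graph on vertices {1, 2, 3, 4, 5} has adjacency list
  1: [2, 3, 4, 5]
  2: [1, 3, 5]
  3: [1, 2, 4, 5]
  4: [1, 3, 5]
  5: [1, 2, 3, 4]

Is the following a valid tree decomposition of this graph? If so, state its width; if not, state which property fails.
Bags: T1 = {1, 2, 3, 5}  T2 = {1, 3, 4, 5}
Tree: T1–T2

Yes; width 3.

Checking the three conditions: (i) the bags cover all of {1, 2, 3, 4, 5}; (ii) for each edge, some bag contains both endpoints; (iii) the bags containing any fixed vertex form a subtree. All hold, so the decomposition is valid with width 4 − 1 = 3.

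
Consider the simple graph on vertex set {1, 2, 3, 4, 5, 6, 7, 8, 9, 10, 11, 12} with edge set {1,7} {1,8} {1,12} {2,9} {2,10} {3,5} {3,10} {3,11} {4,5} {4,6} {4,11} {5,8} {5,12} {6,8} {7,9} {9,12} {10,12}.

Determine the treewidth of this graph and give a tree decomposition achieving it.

Each bag holds 4 vertices, so the decomposition has width 3, which upper-bounds the treewidth. For the lower bound: the 4 vertex sets {2,7,9}, {10}, {12}, {1,3,5,8} are disjoint, each induces a connected subgraph, and every pair is joined by at least one edge of G. Contracting each set to a single vertex therefore yields K_{4} as a minor, and since treewidth is minor-monotone, tw(G) ≥ tw(K_{4}) = 3. Combining the bounds, tw(G) = 3.

Treewidth 3.
One such decomposition:
Bags: B1 = {2, 7, 9, 10}  B2 = {7, 9, 10, 12}  B3 = {1, 7, 10, 12}  B4 = {1, 3, 10, 12}  B5 = {1, 3, 5, 12}  B6 = {1, 3, 5, 8}  B7 = {3, 5, 8, 11}  B8 = {4, 5, 8, 11}  B9 = {4, 6, 8, 11}
Tree: B1–B2, B2–B3, B3–B4, B4–B5, B5–B6, B6–B7, B7–B8, B8–B9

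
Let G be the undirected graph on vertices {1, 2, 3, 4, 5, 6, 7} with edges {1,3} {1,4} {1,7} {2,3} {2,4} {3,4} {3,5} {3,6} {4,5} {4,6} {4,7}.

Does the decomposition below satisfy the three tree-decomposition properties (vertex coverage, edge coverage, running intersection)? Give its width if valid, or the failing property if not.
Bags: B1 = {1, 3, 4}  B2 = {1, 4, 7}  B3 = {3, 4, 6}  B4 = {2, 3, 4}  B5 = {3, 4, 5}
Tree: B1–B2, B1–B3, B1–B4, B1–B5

Yes; width 2.

Vertex coverage: the bags together contain {1, 2, 3, 4, 5, 6, 7}, the full vertex set. Edge coverage: each edge of G has both endpoints in at least one bag. Running intersection: for every vertex, the bags containing it form a connected subtree. All three properties hold, so this is a valid tree decomposition of width max|bag| − 1 = 2, and hence tw(G) ≤ 2.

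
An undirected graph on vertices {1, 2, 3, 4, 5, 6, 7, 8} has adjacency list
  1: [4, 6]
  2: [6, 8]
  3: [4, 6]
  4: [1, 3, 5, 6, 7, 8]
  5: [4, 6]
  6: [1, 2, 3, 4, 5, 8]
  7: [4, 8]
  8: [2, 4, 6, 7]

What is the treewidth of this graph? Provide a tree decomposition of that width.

Treewidth 2.
One such decomposition:
Bags: B1 = {4, 6, 8}  B2 = {3, 4, 6}  B3 = {4, 7, 8}  B4 = {1, 4, 6}  B5 = {4, 5, 6}  B6 = {2, 6, 8}
Tree: B1–B2, B1–B3, B2–B4, B2–B5, B1–B6

Each bag holds 3 vertices, so the decomposition has width 2, which upper-bounds the treewidth. On the other hand G contains the 3-clique {2, 6, 8}. A clique must lie in a single bag of any decomposition, so no decomposition can have width below 2. Hence tw(G) = 2 exactly.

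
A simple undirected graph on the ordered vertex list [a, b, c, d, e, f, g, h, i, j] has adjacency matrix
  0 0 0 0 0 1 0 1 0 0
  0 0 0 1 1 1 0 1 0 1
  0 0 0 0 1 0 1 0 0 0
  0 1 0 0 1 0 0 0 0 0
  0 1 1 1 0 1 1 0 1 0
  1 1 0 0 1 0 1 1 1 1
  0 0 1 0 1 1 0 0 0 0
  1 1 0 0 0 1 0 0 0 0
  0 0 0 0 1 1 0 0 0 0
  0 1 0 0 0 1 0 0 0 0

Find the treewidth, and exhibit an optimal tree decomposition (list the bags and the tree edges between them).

Treewidth 2.
Bags: B1 = {b, e, f}  B2 = {b, f, h}  B3 = {e, f, g}  B4 = {b, f, j}  B5 = {c, e, g}  B6 = {b, d, e}  B7 = {e, f, i}  B8 = {a, f, h}
Tree: B1–B2, B1–B3, B1–B4, B3–B5, B1–B6, B3–B7, B2–B8

The largest bag has 3 vertices, giving width 2; this decomposition certifies tw(G) ≤ 2. On the other hand G contains the 3-clique {b, d, e}. A clique must lie in a single bag of any decomposition, so no decomposition can have width below 2. Therefore the treewidth is 2.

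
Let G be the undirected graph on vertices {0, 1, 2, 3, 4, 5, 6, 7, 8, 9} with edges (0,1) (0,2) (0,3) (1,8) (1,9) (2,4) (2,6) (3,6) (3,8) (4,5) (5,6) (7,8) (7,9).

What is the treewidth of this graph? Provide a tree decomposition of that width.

Every bag has size at most 3, so the width is 3 − 1 = 2 and tw(G) ≤ 2. For the lower bound, G contains the cycle 5–4–2–6–5, so G is not a forest; only forests have treewidth ≤ 1, hence tw(G) ≥ 2. Combining the bounds, tw(G) = 2.

Treewidth 2.
One such decomposition:
Bags: B1 = {4, 5, 6}  B2 = {2, 4, 6}  B3 = {2, 3, 6}  B4 = {0, 2, 3}  B5 = {0, 3, 8}  B6 = {0, 1, 8}  B7 = {1, 7, 8}  B8 = {1, 7, 9}
Tree: B1–B2, B2–B3, B3–B4, B4–B5, B5–B6, B6–B7, B7–B8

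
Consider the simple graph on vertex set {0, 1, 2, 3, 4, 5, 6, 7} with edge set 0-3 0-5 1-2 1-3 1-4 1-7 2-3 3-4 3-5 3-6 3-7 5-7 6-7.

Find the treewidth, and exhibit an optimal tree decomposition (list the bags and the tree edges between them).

Every bag has size at most 3, so the width is 3 − 1 = 2 and tw(G) ≤ 2. For the lower bound, the 3 vertices {0, 3, 5} are pairwise adjacent, and any tree decomposition puts a clique entirely inside one bag — forcing width ≥ 2. Combining the bounds, tw(G) = 2.

Treewidth 2.
One such decomposition:
Bags: B1 = {1, 3, 7}  B2 = {3, 5, 7}  B3 = {0, 3, 5}  B4 = {3, 6, 7}  B5 = {1, 3, 4}  B6 = {1, 2, 3}
Tree: B1–B2, B2–B3, B2–B4, B1–B5, B1–B6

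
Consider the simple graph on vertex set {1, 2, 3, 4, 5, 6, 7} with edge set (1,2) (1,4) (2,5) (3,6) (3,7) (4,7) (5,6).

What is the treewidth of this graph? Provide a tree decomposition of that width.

Treewidth 2.
One optimal decomposition is:
Bags: B1 = {3, 6, 7}  B2 = {4, 6, 7}  B3 = {1, 4, 6}  B4 = {1, 2, 6}  B5 = {2, 5, 6}
Tree: B1–B2, B2–B3, B3–B4, B4–B5

The largest bag has 3 vertices, giving width 2; this decomposition certifies tw(G) ≤ 2. For the lower bound, G contains the cycle 6–3–7–4–1–2–5–6, so G is not a forest; only forests have treewidth ≤ 1, hence tw(G) ≥ 2. Hence tw(G) = 2 exactly.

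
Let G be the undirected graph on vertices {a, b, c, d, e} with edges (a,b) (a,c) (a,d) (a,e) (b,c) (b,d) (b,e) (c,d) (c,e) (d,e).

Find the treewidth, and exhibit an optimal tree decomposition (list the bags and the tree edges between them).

Treewidth 4.
Bags: B1 = {a, b, c, d, e}
Tree: (single bag)

A single bag containing all 5 vertices is trivially a valid decomposition of width 4. On the other hand G contains the 5-clique {a, b, c, d, e}. A clique must lie in a single bag of any decomposition, so no decomposition can have width below 4. Hence tw(G) = 4 exactly.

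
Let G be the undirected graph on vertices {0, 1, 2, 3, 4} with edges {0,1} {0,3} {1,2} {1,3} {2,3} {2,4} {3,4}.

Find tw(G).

2

A width-2 tree decomposition is:
Bags: B1 = {1, 2, 3}  B2 = {0, 1, 3}  B3 = {2, 3, 4}
Tree: B1–B2, B1–B3
Each bag holds 3 vertices, so the decomposition has width 2, which upper-bounds the treewidth. Conversely, {0, 1, 3} is a clique of size 3, and the vertices of any clique must share a bag in every tree decomposition; so some bag has ≥ 3 vertices and tw(G) ≥ 2. Hence tw(G) = 2 exactly.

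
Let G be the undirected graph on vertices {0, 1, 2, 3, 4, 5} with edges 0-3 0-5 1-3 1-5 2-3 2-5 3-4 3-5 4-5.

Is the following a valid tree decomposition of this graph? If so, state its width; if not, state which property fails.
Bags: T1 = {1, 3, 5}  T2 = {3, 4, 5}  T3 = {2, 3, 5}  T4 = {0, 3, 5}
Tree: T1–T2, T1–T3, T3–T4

Checking the three conditions: (i) the bags cover all of {0, 1, 2, 3, 4, 5}; (ii) for each edge, some bag contains both endpoints; (iii) the bags containing any fixed vertex form a subtree. All hold, so the decomposition is valid with width 3 − 1 = 2.

Yes; width 2.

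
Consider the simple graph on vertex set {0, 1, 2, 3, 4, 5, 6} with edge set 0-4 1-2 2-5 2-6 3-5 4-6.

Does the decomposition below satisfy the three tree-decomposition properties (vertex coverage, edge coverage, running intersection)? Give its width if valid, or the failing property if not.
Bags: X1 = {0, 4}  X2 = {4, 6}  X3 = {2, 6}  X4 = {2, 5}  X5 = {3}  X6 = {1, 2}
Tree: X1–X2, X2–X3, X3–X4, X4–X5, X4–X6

A tree decomposition must satisfy three properties: every vertex lies in some bag; for every edge, both endpoints lie together in some bag; and for every vertex, the bags containing it form a connected subtree. Here edge (5,3) lies in no bag, so the decomposition is invalid.

No — edge (5,3) lies in no bag.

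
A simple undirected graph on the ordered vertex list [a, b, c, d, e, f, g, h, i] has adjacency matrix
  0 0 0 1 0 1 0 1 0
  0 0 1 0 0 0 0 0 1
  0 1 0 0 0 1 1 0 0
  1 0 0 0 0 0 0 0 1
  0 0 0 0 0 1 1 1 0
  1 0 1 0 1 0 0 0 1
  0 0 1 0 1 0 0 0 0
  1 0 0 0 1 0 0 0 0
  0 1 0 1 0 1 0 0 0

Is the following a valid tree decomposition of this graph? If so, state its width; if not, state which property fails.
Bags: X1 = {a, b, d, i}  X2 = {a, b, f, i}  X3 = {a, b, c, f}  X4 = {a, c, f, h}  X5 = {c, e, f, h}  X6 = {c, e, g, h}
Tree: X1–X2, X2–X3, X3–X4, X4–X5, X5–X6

Yes; width 3.

Vertex coverage: the bags together contain {a, b, c, d, e, f, g, h, i}, the full vertex set. Edge coverage: each edge of G has both endpoints in at least one bag. Running intersection: for every vertex, the bags containing it form a connected subtree. All three properties hold, so this is a valid tree decomposition of width max|bag| − 1 = 3, and hence tw(G) ≤ 3.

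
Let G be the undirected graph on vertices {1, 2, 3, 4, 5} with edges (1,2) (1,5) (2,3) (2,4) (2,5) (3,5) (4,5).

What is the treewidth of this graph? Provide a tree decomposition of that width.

The largest bag has 3 vertices, giving width 2; this decomposition certifies tw(G) ≤ 2. Conversely, {1, 2, 5} is a clique of size 3, and the vertices of any clique must share a bag in every tree decomposition; so some bag has ≥ 3 vertices and tw(G) ≥ 2. The upper and lower bounds meet at 2, so that is the treewidth.

Treewidth 2.
One such decomposition:
Bags: B1 = {2, 4, 5}  B2 = {2, 3, 5}  B3 = {1, 2, 5}
Tree: B1–B2, B1–B3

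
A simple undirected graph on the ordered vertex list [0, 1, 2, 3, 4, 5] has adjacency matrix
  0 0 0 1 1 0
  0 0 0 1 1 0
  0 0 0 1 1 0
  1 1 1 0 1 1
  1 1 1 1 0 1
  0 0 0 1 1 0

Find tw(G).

2

A width-2 tree decomposition is:
Bags: B1 = {1, 3, 4}  B2 = {3, 4, 5}  B3 = {0, 3, 4}  B4 = {2, 3, 4}
Tree: B1–B2, B1–B3, B3–B4
Every bag has size at most 3, so the width is 3 − 1 = 2 and tw(G) ≤ 2. For the lower bound, the 3 vertices {0, 3, 4} are pairwise adjacent, and any tree decomposition puts a clique entirely inside one bag — forcing width ≥ 2. Hence tw(G) = 2 exactly.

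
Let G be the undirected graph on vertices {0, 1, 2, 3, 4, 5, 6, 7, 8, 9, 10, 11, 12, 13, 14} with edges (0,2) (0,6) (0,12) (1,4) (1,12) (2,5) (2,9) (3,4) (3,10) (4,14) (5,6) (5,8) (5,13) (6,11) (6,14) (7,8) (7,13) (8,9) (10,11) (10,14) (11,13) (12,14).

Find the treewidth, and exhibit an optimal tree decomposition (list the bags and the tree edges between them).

Treewidth 3.
One optimal decomposition is:
Bags: B1 = {7, 8, 9, 13}  B2 = {5, 8, 9, 13}  B3 = {2, 5, 9, 13}  B4 = {2, 5, 11, 13}  B5 = {2, 5, 6, 11}  B6 = {0, 2, 6, 11}  B7 = {0, 6, 10, 11}  B8 = {0, 6, 10, 14}  B9 = {0, 10, 12, 14}  B10 = {3, 10, 12, 14}  B11 = {3, 4, 12, 14}  B12 = {1, 3, 4, 12}
Tree: B1–B2, B2–B3, B3–B4, B4–B5, B5–B6, B6–B7, B7–B8, B8–B9, B9–B10, B10–B11, B11–B12

Every bag has size at most 4, so the width is 4 − 1 = 3 and tw(G) ≤ 3. For the lower bound: the 4 vertex sets {7,8,9}, {13}, {5}, {0,2,6,11} are disjoint, each induces a connected subgraph, and every pair is joined by at least one edge of G. Contracting each set to a single vertex therefore yields K_{4} as a minor, and since treewidth is minor-monotone, tw(G) ≥ tw(K_{4}) = 3. Hence tw(G) = 3 exactly.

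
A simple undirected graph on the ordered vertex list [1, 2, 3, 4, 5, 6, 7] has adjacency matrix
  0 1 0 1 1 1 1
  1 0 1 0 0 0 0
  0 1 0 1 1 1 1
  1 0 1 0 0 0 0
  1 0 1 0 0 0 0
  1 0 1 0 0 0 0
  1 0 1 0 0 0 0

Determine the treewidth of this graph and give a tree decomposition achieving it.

Treewidth 2.
One optimal decomposition is:
Bags: B1 = {1, 3, 4}  B2 = {1, 3, 5}  B3 = {1, 3, 7}  B4 = {1, 3, 6}  B5 = {1, 2, 3}
Tree: B1–B2, B2–B3, B3–B4, B4–B5

Every bag has size at most 3, so the width is 3 − 1 = 2 and tw(G) ≤ 2. Since 3–4–1–5–3 is a cycle in G, G is not acyclic. Forests are exactly the graphs of treewidth ≤ 1, so tw(G) ≥ 2. Therefore the treewidth is 2.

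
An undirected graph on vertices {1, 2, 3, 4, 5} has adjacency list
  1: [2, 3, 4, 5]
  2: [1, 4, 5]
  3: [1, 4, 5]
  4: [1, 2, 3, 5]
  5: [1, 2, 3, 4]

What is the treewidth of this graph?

3

A width-3 tree decomposition is:
Bags: B1 = {1, 2, 4, 5}  B2 = {1, 3, 4, 5}
Tree: B1–B2
Every bag has size at most 4, so the width is 4 − 1 = 3 and tw(G) ≤ 3. Conversely, {1, 2, 4, 5} is a clique of size 4, and the vertices of any clique must share a bag in every tree decomposition; so some bag has ≥ 4 vertices and tw(G) ≥ 3. Combining the bounds, tw(G) = 3.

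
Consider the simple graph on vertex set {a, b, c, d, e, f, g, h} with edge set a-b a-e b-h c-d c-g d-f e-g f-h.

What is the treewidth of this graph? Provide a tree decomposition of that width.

Each bag holds 3 vertices, so the decomposition has width 2, which upper-bounds the treewidth. The edges c–g–e–a–b–h–f–d–c form a cycle, so G is not a tree and its treewidth is at least 2. Therefore the treewidth is 2.

Treewidth 2.
One such decomposition:
Bags: B1 = {c, e, g}  B2 = {a, c, e}  B3 = {a, b, c}  B4 = {b, c, h}  B5 = {c, f, h}  B6 = {c, d, f}
Tree: B1–B2, B2–B3, B3–B4, B4–B5, B5–B6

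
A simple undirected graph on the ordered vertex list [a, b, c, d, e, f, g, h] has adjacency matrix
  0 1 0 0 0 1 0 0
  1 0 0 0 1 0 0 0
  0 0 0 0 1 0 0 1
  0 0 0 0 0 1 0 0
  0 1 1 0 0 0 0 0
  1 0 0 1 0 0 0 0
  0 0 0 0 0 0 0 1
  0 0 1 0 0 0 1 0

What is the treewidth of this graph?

A width-1 tree decomposition is:
Bags: B1 = {d, f}  B2 = {a, f}  B3 = {a, b}  B4 = {b, e}  B5 = {c, e}  B6 = {c, h}  B7 = {g, h}
Tree: B1–B2, B2–B3, B3–B4, B4–B5, B5–B6, B6–B7
The largest bag has 2 vertices, giving width 1; this decomposition certifies tw(G) ≤ 1. G has an edge, so its treewidth is at least 1. The upper and lower bounds meet at 1, so that is the treewidth.

1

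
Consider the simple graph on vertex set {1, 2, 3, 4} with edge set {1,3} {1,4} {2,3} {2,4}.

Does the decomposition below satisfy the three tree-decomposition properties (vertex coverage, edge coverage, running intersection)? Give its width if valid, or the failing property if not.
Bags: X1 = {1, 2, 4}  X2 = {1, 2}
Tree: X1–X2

No — vertex 3 appears in no bag.

A tree decomposition must satisfy three properties: every vertex lies in some bag; for every edge, both endpoints lie together in some bag; and for every vertex, the bags containing it form a connected subtree. Here vertex 3 appears in no bag, so the decomposition is invalid.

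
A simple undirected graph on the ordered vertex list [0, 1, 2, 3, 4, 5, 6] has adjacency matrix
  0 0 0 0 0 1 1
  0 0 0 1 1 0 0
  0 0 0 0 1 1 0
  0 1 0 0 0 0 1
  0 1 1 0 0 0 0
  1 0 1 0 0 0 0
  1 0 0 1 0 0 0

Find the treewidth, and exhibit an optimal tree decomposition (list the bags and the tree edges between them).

Each bag holds 3 vertices, so the decomposition has width 2, which upper-bounds the treewidth. For the lower bound, G contains the cycle 4–2–5–0–6–3–1–4, so G is not a forest; only forests have treewidth ≤ 1, hence tw(G) ≥ 2. Therefore the treewidth is 2.

Treewidth 2.
One such decomposition:
Bags: B1 = {2, 4, 5}  B2 = {0, 4, 5}  B3 = {0, 4, 6}  B4 = {3, 4, 6}  B5 = {1, 3, 4}
Tree: B1–B2, B2–B3, B3–B4, B4–B5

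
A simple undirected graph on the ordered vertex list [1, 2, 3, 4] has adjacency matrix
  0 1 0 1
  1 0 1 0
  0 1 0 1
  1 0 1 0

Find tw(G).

A width-2 tree decomposition is:
Bags: B1 = {1, 3, 4}  B2 = {1, 2, 3}
Tree: B1–B2
Every bag has size at most 3, so the width is 3 − 1 = 2 and tw(G) ≤ 2. For the lower bound, G contains the cycle 1–4–3–2–1, so G is not a forest; only forests have treewidth ≤ 1, hence tw(G) ≥ 2. Hence tw(G) = 2 exactly.

2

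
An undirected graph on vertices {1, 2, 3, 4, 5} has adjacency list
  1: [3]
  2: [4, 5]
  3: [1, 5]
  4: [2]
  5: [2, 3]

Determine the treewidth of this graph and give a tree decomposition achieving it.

Treewidth 1.
One optimal decomposition is:
Bags: B1 = {1, 3}  B2 = {3, 5}  B3 = {2, 5}  B4 = {2, 4}
Tree: B1–B2, B2–B3, B3–B4

Each bag holds 2 vertices, so the decomposition has width 1, which upper-bounds the treewidth. Since G has at least one edge (e.g. 1–3), it is not an edgeless graph, so tw(G) ≥ 1. Hence tw(G) = 1 exactly.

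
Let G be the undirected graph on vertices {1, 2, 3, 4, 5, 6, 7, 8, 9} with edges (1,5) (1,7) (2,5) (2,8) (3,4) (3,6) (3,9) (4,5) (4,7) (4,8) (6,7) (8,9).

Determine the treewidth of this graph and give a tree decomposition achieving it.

Treewidth 3.
Bags: B1 = {1, 2, 5, 7}  B2 = {2, 4, 5, 7}  B3 = {2, 4, 7, 8}  B4 = {4, 6, 7, 8}  B5 = {3, 4, 6, 8}  B6 = {3, 6, 8, 9}
Tree: B1–B2, B2–B3, B3–B4, B4–B5, B5–B6

The largest bag has 4 vertices, giving width 3; this decomposition certifies tw(G) ≤ 3. For the lower bound: the 4 vertex sets {1,2,5}, {7}, {4}, {3,6,8,9} are disjoint, each induces a connected subgraph, and every pair is joined by at least one edge of G. Contracting each set to a single vertex therefore yields K_{4} as a minor, and since treewidth is minor-monotone, tw(G) ≥ tw(K_{4}) = 3. Combining the bounds, tw(G) = 3.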